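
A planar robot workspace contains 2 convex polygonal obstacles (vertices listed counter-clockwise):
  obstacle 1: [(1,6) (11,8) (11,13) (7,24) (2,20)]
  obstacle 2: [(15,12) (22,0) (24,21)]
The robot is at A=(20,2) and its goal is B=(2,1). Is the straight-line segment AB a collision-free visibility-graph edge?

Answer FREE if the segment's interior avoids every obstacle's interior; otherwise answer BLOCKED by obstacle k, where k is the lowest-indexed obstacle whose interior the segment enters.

Obstacle 1 [(1,6) (11,8) (11,13) (7,24) (2,20)]:
  edge (1,6)–(11,8): clear
  edge (11,8)–(11,13): clear
  edge (11,13)–(7,24): clear
  edge (7,24)–(2,20): clear
  edge (2,20)–(1,6): clear
  midpoint (11,3/2) outside
  → clear
Obstacle 2 [(15,12) (22,0) (24,21)]:
  edge (15,12)–(22,0): clear
  edge (22,0)–(24,21): clear
  edge (24,21)–(15,12): clear
  midpoint (11,3/2) outside
  → clear

FREE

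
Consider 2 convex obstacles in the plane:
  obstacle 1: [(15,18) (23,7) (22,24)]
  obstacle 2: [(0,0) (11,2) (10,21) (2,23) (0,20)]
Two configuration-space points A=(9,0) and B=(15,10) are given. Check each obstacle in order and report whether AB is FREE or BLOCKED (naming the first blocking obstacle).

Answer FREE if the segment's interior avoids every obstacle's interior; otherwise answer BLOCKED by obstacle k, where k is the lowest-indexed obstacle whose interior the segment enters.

Obstacle 1 [(15,18) (23,7) (22,24)]:
  edge (15,18)–(23,7): clear
  edge (23,7)–(22,24): clear
  edge (22,24)–(15,18): clear
  midpoint (12,5) outside
  → clear
Obstacle 2 [(0,0) (11,2) (10,21) (2,23) (0,20)]:
  edge (0,0)–(11,2): crosses AB
  edge (11,2)–(10,21): crosses AB
  edge (10,21)–(2,23): clear
  edge (2,23)–(0,20): clear
  edge (0,20)–(0,0): clear
  → BLOCKED

BLOCKED by obstacle 2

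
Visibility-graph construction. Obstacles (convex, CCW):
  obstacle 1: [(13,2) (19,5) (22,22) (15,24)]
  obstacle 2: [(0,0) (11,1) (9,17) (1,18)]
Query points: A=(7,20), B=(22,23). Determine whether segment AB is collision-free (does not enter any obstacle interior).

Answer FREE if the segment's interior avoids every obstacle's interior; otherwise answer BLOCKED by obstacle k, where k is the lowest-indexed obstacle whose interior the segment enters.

Obstacle 1 [(13,2) (19,5) (22,22) (15,24)]:
  edge (13,2)–(19,5): clear
  edge (19,5)–(22,22): clear
  edge (22,22)–(15,24): crosses AB
  edge (15,24)–(13,2): crosses AB
  → BLOCKED
Obstacle 2 [(0,0) (11,1) (9,17) (1,18)]:
  edge (0,0)–(11,1): clear
  edge (11,1)–(9,17): clear
  edge (9,17)–(1,18): clear
  edge (1,18)–(0,0): clear
  midpoint (29/2,43/2) outside
  → clear

BLOCKED by obstacle 1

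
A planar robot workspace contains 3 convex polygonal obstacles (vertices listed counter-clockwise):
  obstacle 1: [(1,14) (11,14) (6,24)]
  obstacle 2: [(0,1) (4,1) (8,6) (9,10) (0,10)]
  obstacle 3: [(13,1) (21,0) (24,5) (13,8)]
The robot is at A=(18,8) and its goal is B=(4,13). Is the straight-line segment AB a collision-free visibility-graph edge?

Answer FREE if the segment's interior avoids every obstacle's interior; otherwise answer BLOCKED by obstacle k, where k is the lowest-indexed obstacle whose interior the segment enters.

FREE

Obstacle 1 [(1,14) (11,14) (6,24)]:
  edge (1,14)–(11,14): clear
  edge (11,14)–(6,24): clear
  edge (6,24)–(1,14): clear
  midpoint (11,21/2) outside
  → clear
Obstacle 2 [(0,1) (4,1) (8,6) (9,10) (0,10)]:
  edge (0,1)–(4,1): clear
  edge (4,1)–(8,6): clear
  edge (8,6)–(9,10): clear
  edge (9,10)–(0,10): clear
  edge (0,10)–(0,1): clear
  midpoint (11,21/2) outside
  → clear
Obstacle 3 [(13,1) (21,0) (24,5) (13,8)]:
  edge (13,1)–(21,0): clear
  edge (21,0)–(24,5): clear
  edge (24,5)–(13,8): clear
  edge (13,8)–(13,1): clear
  midpoint (11,21/2) outside
  → clear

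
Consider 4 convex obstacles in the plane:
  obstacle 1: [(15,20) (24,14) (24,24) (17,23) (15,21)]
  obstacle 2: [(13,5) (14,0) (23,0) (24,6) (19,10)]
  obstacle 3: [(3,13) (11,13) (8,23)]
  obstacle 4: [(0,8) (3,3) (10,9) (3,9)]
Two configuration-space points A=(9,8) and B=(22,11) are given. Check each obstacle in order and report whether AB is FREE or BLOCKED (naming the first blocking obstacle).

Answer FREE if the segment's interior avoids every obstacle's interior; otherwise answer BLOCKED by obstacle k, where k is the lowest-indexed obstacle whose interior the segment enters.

Obstacle 1 [(15,20) (24,14) (24,24) (17,23) (15,21)]:
  edge (15,20)–(24,14): clear
  edge (24,14)–(24,24): clear
  edge (24,24)–(17,23): clear
  edge (17,23)–(15,21): clear
  edge (15,21)–(15,20): clear
  midpoint (31/2,19/2) outside
  → clear
Obstacle 2 [(13,5) (14,0) (23,0) (24,6) (19,10)]:
  edge (13,5)–(14,0): clear
  edge (14,0)–(23,0): clear
  edge (23,0)–(24,6): clear
  edge (24,6)–(19,10): clear
  edge (19,10)–(13,5): clear
  midpoint (31/2,19/2) outside
  → clear
Obstacle 3 [(3,13) (11,13) (8,23)]:
  edge (3,13)–(11,13): clear
  edge (11,13)–(8,23): clear
  edge (8,23)–(3,13): clear
  midpoint (31/2,19/2) outside
  → clear
Obstacle 4 [(0,8) (3,3) (10,9) (3,9)]:
  edge (0,8)–(3,3): clear
  edge (3,3)–(10,9): clear
  edge (10,9)–(3,9): clear
  edge (3,9)–(0,8): clear
  midpoint (31/2,19/2) outside
  → clear

FREE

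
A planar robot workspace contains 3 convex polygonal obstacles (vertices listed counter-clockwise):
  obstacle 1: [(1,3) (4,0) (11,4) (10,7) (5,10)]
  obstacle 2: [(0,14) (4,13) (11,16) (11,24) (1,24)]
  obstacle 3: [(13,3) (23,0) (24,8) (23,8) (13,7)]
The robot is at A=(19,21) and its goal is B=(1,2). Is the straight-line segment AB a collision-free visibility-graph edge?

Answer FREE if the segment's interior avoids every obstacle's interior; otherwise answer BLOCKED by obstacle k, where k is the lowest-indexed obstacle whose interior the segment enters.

Obstacle 1 [(1,3) (4,0) (11,4) (10,7) (5,10)]:
  edge (1,3)–(4,0): crosses AB
  edge (4,0)–(11,4): clear
  edge (11,4)–(10,7): clear
  edge (10,7)–(5,10): crosses AB
  edge (5,10)–(1,3): clear
  → BLOCKED
Obstacle 2 [(0,14) (4,13) (11,16) (11,24) (1,24)]:
  edge (0,14)–(4,13): clear
  edge (4,13)–(11,16): clear
  edge (11,16)–(11,24): clear
  edge (11,24)–(1,24): clear
  edge (1,24)–(0,14): clear
  midpoint (10,23/2) outside
  → clear
Obstacle 3 [(13,3) (23,0) (24,8) (23,8) (13,7)]:
  edge (13,3)–(23,0): clear
  edge (23,0)–(24,8): clear
  edge (24,8)–(23,8): clear
  edge (23,8)–(13,7): clear
  edge (13,7)–(13,3): clear
  midpoint (10,23/2) outside
  → clear

BLOCKED by obstacle 1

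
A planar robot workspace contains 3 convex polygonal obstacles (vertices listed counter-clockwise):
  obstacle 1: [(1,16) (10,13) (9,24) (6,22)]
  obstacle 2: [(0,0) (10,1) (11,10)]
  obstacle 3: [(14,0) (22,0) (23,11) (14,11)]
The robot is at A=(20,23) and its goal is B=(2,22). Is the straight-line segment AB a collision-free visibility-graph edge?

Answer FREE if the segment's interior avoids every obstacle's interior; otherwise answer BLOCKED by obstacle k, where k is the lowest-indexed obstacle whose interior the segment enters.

BLOCKED by obstacle 1

Obstacle 1 [(1,16) (10,13) (9,24) (6,22)]:
  edge (1,16)–(10,13): clear
  edge (10,13)–(9,24): crosses AB
  edge (9,24)–(6,22): crosses AB
  edge (6,22)–(1,16): clear
  → BLOCKED
Obstacle 2 [(0,0) (10,1) (11,10)]:
  edge (0,0)–(10,1): clear
  edge (10,1)–(11,10): clear
  edge (11,10)–(0,0): clear
  midpoint (11,45/2) outside
  → clear
Obstacle 3 [(14,0) (22,0) (23,11) (14,11)]:
  edge (14,0)–(22,0): clear
  edge (22,0)–(23,11): clear
  edge (23,11)–(14,11): clear
  edge (14,11)–(14,0): clear
  midpoint (11,45/2) outside
  → clear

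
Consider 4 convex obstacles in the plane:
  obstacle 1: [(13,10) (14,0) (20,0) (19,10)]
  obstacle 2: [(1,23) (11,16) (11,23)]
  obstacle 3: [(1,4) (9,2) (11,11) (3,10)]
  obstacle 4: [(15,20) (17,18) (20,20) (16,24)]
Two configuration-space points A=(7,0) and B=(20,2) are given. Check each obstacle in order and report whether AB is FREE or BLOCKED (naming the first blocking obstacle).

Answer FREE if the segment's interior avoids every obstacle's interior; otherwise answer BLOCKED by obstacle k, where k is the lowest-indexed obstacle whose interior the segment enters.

BLOCKED by obstacle 1

Obstacle 1 [(13,10) (14,0) (20,0) (19,10)]:
  edge (13,10)–(14,0): crosses AB
  edge (14,0)–(20,0): clear
  edge (20,0)–(19,10): crosses AB
  edge (19,10)–(13,10): clear
  → BLOCKED
Obstacle 2 [(1,23) (11,16) (11,23)]:
  edge (1,23)–(11,16): clear
  edge (11,16)–(11,23): clear
  edge (11,23)–(1,23): clear
  midpoint (27/2,1) outside
  → clear
Obstacle 3 [(1,4) (9,2) (11,11) (3,10)]:
  edge (1,4)–(9,2): clear
  edge (9,2)–(11,11): clear
  edge (11,11)–(3,10): clear
  edge (3,10)–(1,4): clear
  midpoint (27/2,1) outside
  → clear
Obstacle 4 [(15,20) (17,18) (20,20) (16,24)]:
  edge (15,20)–(17,18): clear
  edge (17,18)–(20,20): clear
  edge (20,20)–(16,24): clear
  edge (16,24)–(15,20): clear
  midpoint (27/2,1) outside
  → clear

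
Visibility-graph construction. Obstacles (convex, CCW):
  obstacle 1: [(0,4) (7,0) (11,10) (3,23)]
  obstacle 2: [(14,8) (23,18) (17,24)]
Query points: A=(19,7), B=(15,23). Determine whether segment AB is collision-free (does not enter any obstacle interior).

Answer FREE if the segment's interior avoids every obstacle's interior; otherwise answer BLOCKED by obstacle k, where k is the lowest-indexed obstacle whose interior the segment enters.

Obstacle 1 [(0,4) (7,0) (11,10) (3,23)]:
  edge (0,4)–(7,0): clear
  edge (7,0)–(11,10): clear
  edge (11,10)–(3,23): clear
  edge (3,23)–(0,4): clear
  midpoint (17,15) outside
  → clear
Obstacle 2 [(14,8) (23,18) (17,24)]:
  edge (14,8)–(23,18): crosses AB
  edge (23,18)–(17,24): clear
  edge (17,24)–(14,8): crosses AB
  → BLOCKED

BLOCKED by obstacle 2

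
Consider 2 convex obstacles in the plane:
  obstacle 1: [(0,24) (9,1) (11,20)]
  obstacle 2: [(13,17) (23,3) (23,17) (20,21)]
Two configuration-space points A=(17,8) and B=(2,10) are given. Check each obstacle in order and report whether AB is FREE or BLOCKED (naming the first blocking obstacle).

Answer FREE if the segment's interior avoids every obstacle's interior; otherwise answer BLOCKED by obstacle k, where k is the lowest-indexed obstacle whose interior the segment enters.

Obstacle 1 [(0,24) (9,1) (11,20)]:
  edge (0,24)–(9,1): crosses AB
  edge (9,1)–(11,20): crosses AB
  edge (11,20)–(0,24): clear
  → BLOCKED
Obstacle 2 [(13,17) (23,3) (23,17) (20,21)]:
  edge (13,17)–(23,3): clear
  edge (23,3)–(23,17): clear
  edge (23,17)–(20,21): clear
  edge (20,21)–(13,17): clear
  midpoint (19/2,9) outside
  → clear

BLOCKED by obstacle 1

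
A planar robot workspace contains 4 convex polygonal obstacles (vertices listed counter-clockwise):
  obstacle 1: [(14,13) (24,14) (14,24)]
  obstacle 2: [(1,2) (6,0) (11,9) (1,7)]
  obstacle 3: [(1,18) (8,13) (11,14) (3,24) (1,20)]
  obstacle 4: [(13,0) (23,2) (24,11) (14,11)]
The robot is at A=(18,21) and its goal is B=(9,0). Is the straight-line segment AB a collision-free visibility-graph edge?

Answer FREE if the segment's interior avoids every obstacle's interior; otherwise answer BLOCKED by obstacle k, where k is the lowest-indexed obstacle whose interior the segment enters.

Obstacle 1 [(14,13) (24,14) (14,24)]:
  edge (14,13)–(24,14): crosses AB
  edge (24,14)–(14,24): crosses AB
  edge (14,24)–(14,13): clear
  → BLOCKED
Obstacle 2 [(1,2) (6,0) (11,9) (1,7)]:
  edge (1,2)–(6,0): clear
  edge (6,0)–(11,9): clear
  edge (11,9)–(1,7): clear
  edge (1,7)–(1,2): clear
  midpoint (27/2,21/2) outside
  → clear
Obstacle 3 [(1,18) (8,13) (11,14) (3,24) (1,20)]:
  edge (1,18)–(8,13): clear
  edge (8,13)–(11,14): clear
  edge (11,14)–(3,24): clear
  edge (3,24)–(1,20): clear
  edge (1,20)–(1,18): clear
  midpoint (27/2,21/2) outside
  → clear
Obstacle 4 [(13,0) (23,2) (24,11) (14,11)]:
  edge (13,0)–(23,2): clear
  edge (23,2)–(24,11): clear
  edge (24,11)–(14,11): clear
  edge (14,11)–(13,0): clear
  midpoint (27/2,21/2) outside
  → clear

BLOCKED by obstacle 1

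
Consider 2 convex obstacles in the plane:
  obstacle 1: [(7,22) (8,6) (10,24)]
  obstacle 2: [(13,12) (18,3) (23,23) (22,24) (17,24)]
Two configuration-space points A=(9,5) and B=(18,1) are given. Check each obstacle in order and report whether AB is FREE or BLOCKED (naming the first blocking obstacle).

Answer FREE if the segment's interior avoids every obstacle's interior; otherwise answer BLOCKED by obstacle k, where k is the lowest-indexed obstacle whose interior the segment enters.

Obstacle 1 [(7,22) (8,6) (10,24)]:
  edge (7,22)–(8,6): clear
  edge (8,6)–(10,24): clear
  edge (10,24)–(7,22): clear
  midpoint (27/2,3) outside
  → clear
Obstacle 2 [(13,12) (18,3) (23,23) (22,24) (17,24)]:
  edge (13,12)–(18,3): clear
  edge (18,3)–(23,23): clear
  edge (23,23)–(22,24): clear
  edge (22,24)–(17,24): clear
  edge (17,24)–(13,12): clear
  midpoint (27/2,3) outside
  → clear

FREE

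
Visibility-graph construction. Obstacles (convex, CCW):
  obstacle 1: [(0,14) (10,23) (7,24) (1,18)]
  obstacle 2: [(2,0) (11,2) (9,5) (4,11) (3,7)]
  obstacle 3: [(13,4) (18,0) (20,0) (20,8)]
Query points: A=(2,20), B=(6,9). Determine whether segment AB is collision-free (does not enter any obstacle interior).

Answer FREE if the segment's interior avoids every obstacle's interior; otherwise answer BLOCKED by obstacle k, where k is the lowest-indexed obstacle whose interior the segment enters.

Obstacle 1 [(0,14) (10,23) (7,24) (1,18)]:
  edge (0,14)–(10,23): crosses AB
  edge (10,23)–(7,24): clear
  edge (7,24)–(1,18): crosses AB
  edge (1,18)–(0,14): clear
  → BLOCKED
Obstacle 2 [(2,0) (11,2) (9,5) (4,11) (3,7)]:
  edge (2,0)–(11,2): clear
  edge (11,2)–(9,5): clear
  edge (9,5)–(4,11): clear
  edge (4,11)–(3,7): clear
  edge (3,7)–(2,0): clear
  midpoint (4,29/2) outside
  → clear
Obstacle 3 [(13,4) (18,0) (20,0) (20,8)]:
  edge (13,4)–(18,0): clear
  edge (18,0)–(20,0): clear
  edge (20,0)–(20,8): clear
  edge (20,8)–(13,4): clear
  midpoint (4,29/2) outside
  → clear

BLOCKED by obstacle 1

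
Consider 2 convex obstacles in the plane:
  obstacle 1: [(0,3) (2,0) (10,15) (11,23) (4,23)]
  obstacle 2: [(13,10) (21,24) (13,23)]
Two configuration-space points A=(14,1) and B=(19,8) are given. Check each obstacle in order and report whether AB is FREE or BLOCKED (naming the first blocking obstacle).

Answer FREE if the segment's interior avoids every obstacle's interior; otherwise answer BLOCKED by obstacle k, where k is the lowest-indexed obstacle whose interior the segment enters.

Obstacle 1 [(0,3) (2,0) (10,15) (11,23) (4,23)]:
  edge (0,3)–(2,0): clear
  edge (2,0)–(10,15): clear
  edge (10,15)–(11,23): clear
  edge (11,23)–(4,23): clear
  edge (4,23)–(0,3): clear
  midpoint (33/2,9/2) outside
  → clear
Obstacle 2 [(13,10) (21,24) (13,23)]:
  edge (13,10)–(21,24): clear
  edge (21,24)–(13,23): clear
  edge (13,23)–(13,10): clear
  midpoint (33/2,9/2) outside
  → clear

FREE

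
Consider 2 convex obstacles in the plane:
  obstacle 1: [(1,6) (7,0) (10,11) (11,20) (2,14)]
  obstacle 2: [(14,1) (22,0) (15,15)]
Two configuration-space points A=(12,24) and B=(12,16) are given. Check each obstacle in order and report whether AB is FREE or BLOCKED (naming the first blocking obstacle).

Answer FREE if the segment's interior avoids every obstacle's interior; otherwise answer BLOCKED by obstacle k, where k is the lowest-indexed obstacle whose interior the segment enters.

FREE

Obstacle 1 [(1,6) (7,0) (10,11) (11,20) (2,14)]:
  edge (1,6)–(7,0): clear
  edge (7,0)–(10,11): clear
  edge (10,11)–(11,20): clear
  edge (11,20)–(2,14): clear
  edge (2,14)–(1,6): clear
  midpoint (12,20) outside
  → clear
Obstacle 2 [(14,1) (22,0) (15,15)]:
  edge (14,1)–(22,0): clear
  edge (22,0)–(15,15): clear
  edge (15,15)–(14,1): clear
  midpoint (12,20) outside
  → clear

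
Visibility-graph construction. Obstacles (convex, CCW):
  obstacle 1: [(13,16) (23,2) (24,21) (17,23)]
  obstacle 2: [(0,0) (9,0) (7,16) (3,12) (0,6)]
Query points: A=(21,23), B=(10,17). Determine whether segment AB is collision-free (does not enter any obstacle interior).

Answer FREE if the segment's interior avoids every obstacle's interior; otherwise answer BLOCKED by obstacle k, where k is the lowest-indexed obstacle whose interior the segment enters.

BLOCKED by obstacle 1

Obstacle 1 [(13,16) (23,2) (24,21) (17,23)]:
  edge (13,16)–(23,2): clear
  edge (23,2)–(24,21): clear
  edge (24,21)–(17,23): crosses AB
  edge (17,23)–(13,16): crosses AB
  → BLOCKED
Obstacle 2 [(0,0) (9,0) (7,16) (3,12) (0,6)]:
  edge (0,0)–(9,0): clear
  edge (9,0)–(7,16): clear
  edge (7,16)–(3,12): clear
  edge (3,12)–(0,6): clear
  edge (0,6)–(0,0): clear
  midpoint (31/2,20) outside
  → clear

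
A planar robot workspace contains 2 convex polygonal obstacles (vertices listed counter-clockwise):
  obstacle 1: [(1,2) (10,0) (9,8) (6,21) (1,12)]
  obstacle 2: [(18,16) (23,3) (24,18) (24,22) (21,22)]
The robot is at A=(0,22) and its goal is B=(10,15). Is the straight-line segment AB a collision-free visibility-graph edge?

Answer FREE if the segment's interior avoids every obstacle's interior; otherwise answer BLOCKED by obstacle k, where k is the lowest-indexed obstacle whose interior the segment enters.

BLOCKED by obstacle 1

Obstacle 1 [(1,2) (10,0) (9,8) (6,21) (1,12)]:
  edge (1,2)–(10,0): clear
  edge (10,0)–(9,8): clear
  edge (9,8)–(6,21): crosses AB
  edge (6,21)–(1,12): crosses AB
  edge (1,12)–(1,2): clear
  → BLOCKED
Obstacle 2 [(18,16) (23,3) (24,18) (24,22) (21,22)]:
  edge (18,16)–(23,3): clear
  edge (23,3)–(24,18): clear
  edge (24,18)–(24,22): clear
  edge (24,22)–(21,22): clear
  edge (21,22)–(18,16): clear
  midpoint (5,37/2) outside
  → clear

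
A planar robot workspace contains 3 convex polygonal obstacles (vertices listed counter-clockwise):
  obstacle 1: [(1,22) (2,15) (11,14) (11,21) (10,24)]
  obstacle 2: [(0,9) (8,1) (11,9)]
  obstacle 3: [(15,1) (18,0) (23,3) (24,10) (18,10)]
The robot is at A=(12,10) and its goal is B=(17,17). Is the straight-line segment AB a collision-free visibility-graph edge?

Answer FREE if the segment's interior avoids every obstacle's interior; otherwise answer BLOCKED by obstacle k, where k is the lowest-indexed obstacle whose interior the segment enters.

FREE

Obstacle 1 [(1,22) (2,15) (11,14) (11,21) (10,24)]:
  edge (1,22)–(2,15): clear
  edge (2,15)–(11,14): clear
  edge (11,14)–(11,21): clear
  edge (11,21)–(10,24): clear
  edge (10,24)–(1,22): clear
  midpoint (29/2,27/2) outside
  → clear
Obstacle 2 [(0,9) (8,1) (11,9)]:
  edge (0,9)–(8,1): clear
  edge (8,1)–(11,9): clear
  edge (11,9)–(0,9): clear
  midpoint (29/2,27/2) outside
  → clear
Obstacle 3 [(15,1) (18,0) (23,3) (24,10) (18,10)]:
  edge (15,1)–(18,0): clear
  edge (18,0)–(23,3): clear
  edge (23,3)–(24,10): clear
  edge (24,10)–(18,10): clear
  edge (18,10)–(15,1): clear
  midpoint (29/2,27/2) outside
  → clear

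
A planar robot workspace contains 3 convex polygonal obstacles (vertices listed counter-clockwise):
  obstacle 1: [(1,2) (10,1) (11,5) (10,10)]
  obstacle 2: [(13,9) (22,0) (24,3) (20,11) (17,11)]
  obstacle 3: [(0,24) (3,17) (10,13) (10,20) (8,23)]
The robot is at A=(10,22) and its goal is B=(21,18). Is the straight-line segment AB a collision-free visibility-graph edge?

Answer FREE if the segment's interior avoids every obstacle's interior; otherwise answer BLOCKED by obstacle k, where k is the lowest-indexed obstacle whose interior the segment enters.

Obstacle 1 [(1,2) (10,1) (11,5) (10,10)]:
  edge (1,2)–(10,1): clear
  edge (10,1)–(11,5): clear
  edge (11,5)–(10,10): clear
  edge (10,10)–(1,2): clear
  midpoint (31/2,20) outside
  → clear
Obstacle 2 [(13,9) (22,0) (24,3) (20,11) (17,11)]:
  edge (13,9)–(22,0): clear
  edge (22,0)–(24,3): clear
  edge (24,3)–(20,11): clear
  edge (20,11)–(17,11): clear
  edge (17,11)–(13,9): clear
  midpoint (31/2,20) outside
  → clear
Obstacle 3 [(0,24) (3,17) (10,13) (10,20) (8,23)]:
  edge (0,24)–(3,17): clear
  edge (3,17)–(10,13): clear
  edge (10,13)–(10,20): clear
  edge (10,20)–(8,23): clear
  edge (8,23)–(0,24): clear
  midpoint (31/2,20) outside
  → clear

FREE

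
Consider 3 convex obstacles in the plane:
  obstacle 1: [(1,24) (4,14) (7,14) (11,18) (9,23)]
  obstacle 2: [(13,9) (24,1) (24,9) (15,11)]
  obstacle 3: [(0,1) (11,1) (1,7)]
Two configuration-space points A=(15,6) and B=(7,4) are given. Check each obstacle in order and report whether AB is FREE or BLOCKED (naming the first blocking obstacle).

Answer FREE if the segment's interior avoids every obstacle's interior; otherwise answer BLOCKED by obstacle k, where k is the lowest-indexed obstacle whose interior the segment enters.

FREE

Obstacle 1 [(1,24) (4,14) (7,14) (11,18) (9,23)]:
  edge (1,24)–(4,14): clear
  edge (4,14)–(7,14): clear
  edge (7,14)–(11,18): clear
  edge (11,18)–(9,23): clear
  edge (9,23)–(1,24): clear
  midpoint (11,5) outside
  → clear
Obstacle 2 [(13,9) (24,1) (24,9) (15,11)]:
  edge (13,9)–(24,1): clear
  edge (24,1)–(24,9): clear
  edge (24,9)–(15,11): clear
  edge (15,11)–(13,9): clear
  midpoint (11,5) outside
  → clear
Obstacle 3 [(0,1) (11,1) (1,7)]:
  edge (0,1)–(11,1): clear
  edge (11,1)–(1,7): clear
  edge (1,7)–(0,1): clear
  midpoint (11,5) outside
  → clear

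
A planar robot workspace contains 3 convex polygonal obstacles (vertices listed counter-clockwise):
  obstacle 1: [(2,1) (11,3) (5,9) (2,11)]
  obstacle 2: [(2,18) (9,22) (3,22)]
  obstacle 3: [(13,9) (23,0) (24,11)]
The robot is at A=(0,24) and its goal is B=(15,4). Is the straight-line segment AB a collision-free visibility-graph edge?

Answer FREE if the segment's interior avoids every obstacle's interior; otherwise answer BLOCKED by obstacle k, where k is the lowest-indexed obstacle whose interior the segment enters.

Obstacle 1 [(2,1) (11,3) (5,9) (2,11)]:
  edge (2,1)–(11,3): clear
  edge (11,3)–(5,9): clear
  edge (5,9)–(2,11): clear
  edge (2,11)–(2,1): clear
  midpoint (15/2,14) outside
  → clear
Obstacle 2 [(2,18) (9,22) (3,22)]:
  edge (2,18)–(9,22): crosses AB
  edge (9,22)–(3,22): clear
  edge (3,22)–(2,18): crosses AB
  → BLOCKED
Obstacle 3 [(13,9) (23,0) (24,11)]:
  edge (13,9)–(23,0): clear
  edge (23,0)–(24,11): clear
  edge (24,11)–(13,9): clear
  midpoint (15/2,14) outside
  → clear

BLOCKED by obstacle 2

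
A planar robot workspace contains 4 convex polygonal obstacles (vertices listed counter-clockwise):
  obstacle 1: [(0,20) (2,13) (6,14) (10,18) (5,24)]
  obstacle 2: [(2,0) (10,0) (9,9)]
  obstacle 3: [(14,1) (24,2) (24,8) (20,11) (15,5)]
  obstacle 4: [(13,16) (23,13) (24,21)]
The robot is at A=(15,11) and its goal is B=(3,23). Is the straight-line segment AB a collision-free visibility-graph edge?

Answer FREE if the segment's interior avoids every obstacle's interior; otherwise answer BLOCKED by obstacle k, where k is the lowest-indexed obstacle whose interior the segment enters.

BLOCKED by obstacle 1

Obstacle 1 [(0,20) (2,13) (6,14) (10,18) (5,24)]:
  edge (0,20)–(2,13): clear
  edge (2,13)–(6,14): clear
  edge (6,14)–(10,18): crosses AB
  edge (10,18)–(5,24): clear
  edge (5,24)–(0,20): crosses AB
  → BLOCKED
Obstacle 2 [(2,0) (10,0) (9,9)]:
  edge (2,0)–(10,0): clear
  edge (10,0)–(9,9): clear
  edge (9,9)–(2,0): clear
  midpoint (9,17) outside
  → clear
Obstacle 3 [(14,1) (24,2) (24,8) (20,11) (15,5)]:
  edge (14,1)–(24,2): clear
  edge (24,2)–(24,8): clear
  edge (24,8)–(20,11): clear
  edge (20,11)–(15,5): clear
  edge (15,5)–(14,1): clear
  midpoint (9,17) outside
  → clear
Obstacle 4 [(13,16) (23,13) (24,21)]:
  edge (13,16)–(23,13): clear
  edge (23,13)–(24,21): clear
  edge (24,21)–(13,16): clear
  midpoint (9,17) outside
  → clear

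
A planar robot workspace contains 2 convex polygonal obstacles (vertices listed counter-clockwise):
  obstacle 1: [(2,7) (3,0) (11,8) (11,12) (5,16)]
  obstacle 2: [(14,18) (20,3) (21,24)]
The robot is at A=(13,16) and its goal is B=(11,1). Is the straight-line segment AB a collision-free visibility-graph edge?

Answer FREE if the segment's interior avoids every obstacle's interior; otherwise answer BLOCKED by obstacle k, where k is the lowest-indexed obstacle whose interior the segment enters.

Obstacle 1 [(2,7) (3,0) (11,8) (11,12) (5,16)]:
  edge (2,7)–(3,0): clear
  edge (3,0)–(11,8): clear
  edge (11,8)–(11,12): clear
  edge (11,12)–(5,16): clear
  edge (5,16)–(2,7): clear
  midpoint (12,17/2) outside
  → clear
Obstacle 2 [(14,18) (20,3) (21,24)]:
  edge (14,18)–(20,3): clear
  edge (20,3)–(21,24): clear
  edge (21,24)–(14,18): clear
  midpoint (12,17/2) outside
  → clear

FREE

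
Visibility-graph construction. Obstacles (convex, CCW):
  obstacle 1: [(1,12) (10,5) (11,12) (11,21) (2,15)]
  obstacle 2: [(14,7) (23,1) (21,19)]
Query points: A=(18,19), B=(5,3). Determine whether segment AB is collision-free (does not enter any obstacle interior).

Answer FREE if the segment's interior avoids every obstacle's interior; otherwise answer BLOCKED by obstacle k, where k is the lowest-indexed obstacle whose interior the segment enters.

BLOCKED by obstacle 1

Obstacle 1 [(1,12) (10,5) (11,12) (11,21) (2,15)]:
  edge (1,12)–(10,5): crosses AB
  edge (10,5)–(11,12): crosses AB
  edge (11,12)–(11,21): clear
  edge (11,21)–(2,15): clear
  edge (2,15)–(1,12): clear
  → BLOCKED
Obstacle 2 [(14,7) (23,1) (21,19)]:
  edge (14,7)–(23,1): clear
  edge (23,1)–(21,19): clear
  edge (21,19)–(14,7): clear
  midpoint (23/2,11) outside
  → clear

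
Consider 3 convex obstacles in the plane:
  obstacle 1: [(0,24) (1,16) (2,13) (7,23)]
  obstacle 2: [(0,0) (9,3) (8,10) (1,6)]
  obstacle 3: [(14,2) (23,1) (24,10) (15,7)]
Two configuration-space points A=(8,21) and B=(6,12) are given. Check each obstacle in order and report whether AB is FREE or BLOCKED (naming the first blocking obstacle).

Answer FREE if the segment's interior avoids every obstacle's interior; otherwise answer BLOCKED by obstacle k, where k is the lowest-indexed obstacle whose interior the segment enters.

FREE

Obstacle 1 [(0,24) (1,16) (2,13) (7,23)]:
  edge (0,24)–(1,16): clear
  edge (1,16)–(2,13): clear
  edge (2,13)–(7,23): clear
  edge (7,23)–(0,24): clear
  midpoint (7,33/2) outside
  → clear
Obstacle 2 [(0,0) (9,3) (8,10) (1,6)]:
  edge (0,0)–(9,3): clear
  edge (9,3)–(8,10): clear
  edge (8,10)–(1,6): clear
  edge (1,6)–(0,0): clear
  midpoint (7,33/2) outside
  → clear
Obstacle 3 [(14,2) (23,1) (24,10) (15,7)]:
  edge (14,2)–(23,1): clear
  edge (23,1)–(24,10): clear
  edge (24,10)–(15,7): clear
  edge (15,7)–(14,2): clear
  midpoint (7,33/2) outside
  → clear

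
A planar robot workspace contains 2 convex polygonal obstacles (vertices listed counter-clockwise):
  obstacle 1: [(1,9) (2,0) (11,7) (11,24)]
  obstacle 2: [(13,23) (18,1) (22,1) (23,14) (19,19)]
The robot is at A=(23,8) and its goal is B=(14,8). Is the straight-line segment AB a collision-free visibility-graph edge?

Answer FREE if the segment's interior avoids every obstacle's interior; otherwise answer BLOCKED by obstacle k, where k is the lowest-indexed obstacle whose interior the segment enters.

BLOCKED by obstacle 2

Obstacle 1 [(1,9) (2,0) (11,7) (11,24)]:
  edge (1,9)–(2,0): clear
  edge (2,0)–(11,7): clear
  edge (11,7)–(11,24): clear
  edge (11,24)–(1,9): clear
  midpoint (37/2,8) outside
  → clear
Obstacle 2 [(13,23) (18,1) (22,1) (23,14) (19,19)]:
  edge (13,23)–(18,1): crosses AB
  edge (18,1)–(22,1): clear
  edge (22,1)–(23,14): crosses AB
  edge (23,14)–(19,19): clear
  edge (19,19)–(13,23): clear
  → BLOCKED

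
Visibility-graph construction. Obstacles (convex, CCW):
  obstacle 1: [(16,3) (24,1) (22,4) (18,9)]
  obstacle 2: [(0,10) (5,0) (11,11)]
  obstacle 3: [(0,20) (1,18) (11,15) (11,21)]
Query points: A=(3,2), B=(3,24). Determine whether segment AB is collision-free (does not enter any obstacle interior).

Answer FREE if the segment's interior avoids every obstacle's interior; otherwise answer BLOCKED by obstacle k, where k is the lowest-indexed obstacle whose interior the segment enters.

BLOCKED by obstacle 2

Obstacle 1 [(16,3) (24,1) (22,4) (18,9)]:
  edge (16,3)–(24,1): clear
  edge (24,1)–(22,4): clear
  edge (22,4)–(18,9): clear
  edge (18,9)–(16,3): clear
  midpoint (3,13) outside
  → clear
Obstacle 2 [(0,10) (5,0) (11,11)]:
  edge (0,10)–(5,0): crosses AB
  edge (5,0)–(11,11): clear
  edge (11,11)–(0,10): crosses AB
  → BLOCKED
Obstacle 3 [(0,20) (1,18) (11,15) (11,21)]:
  edge (0,20)–(1,18): clear
  edge (1,18)–(11,15): crosses AB
  edge (11,15)–(11,21): clear
  edge (11,21)–(0,20): crosses AB
  → BLOCKED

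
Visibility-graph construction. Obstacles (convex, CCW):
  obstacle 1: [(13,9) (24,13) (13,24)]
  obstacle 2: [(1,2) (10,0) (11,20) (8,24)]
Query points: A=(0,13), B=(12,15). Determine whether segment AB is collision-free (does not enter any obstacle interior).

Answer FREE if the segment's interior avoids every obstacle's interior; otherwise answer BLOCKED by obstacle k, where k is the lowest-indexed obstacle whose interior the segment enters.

Obstacle 1 [(13,9) (24,13) (13,24)]:
  edge (13,9)–(24,13): clear
  edge (24,13)–(13,24): clear
  edge (13,24)–(13,9): clear
  midpoint (6,14) outside
  → clear
Obstacle 2 [(1,2) (10,0) (11,20) (8,24)]:
  edge (1,2)–(10,0): clear
  edge (10,0)–(11,20): crosses AB
  edge (11,20)–(8,24): clear
  edge (8,24)–(1,2): crosses AB
  → BLOCKED

BLOCKED by obstacle 2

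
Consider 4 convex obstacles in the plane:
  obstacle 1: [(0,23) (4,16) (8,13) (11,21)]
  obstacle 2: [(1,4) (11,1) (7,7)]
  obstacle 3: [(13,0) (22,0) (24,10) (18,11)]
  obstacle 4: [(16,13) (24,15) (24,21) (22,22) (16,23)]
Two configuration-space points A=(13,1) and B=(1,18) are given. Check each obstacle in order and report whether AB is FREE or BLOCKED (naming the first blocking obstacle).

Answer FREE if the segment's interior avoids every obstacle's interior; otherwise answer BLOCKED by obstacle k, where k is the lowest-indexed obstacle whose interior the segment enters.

Obstacle 1 [(0,23) (4,16) (8,13) (11,21)]:
  edge (0,23)–(4,16): clear
  edge (4,16)–(8,13): clear
  edge (8,13)–(11,21): clear
  edge (11,21)–(0,23): clear
  midpoint (7,19/2) outside
  → clear
Obstacle 2 [(1,4) (11,1) (7,7)]:
  edge (1,4)–(11,1): clear
  edge (11,1)–(7,7): clear
  edge (7,7)–(1,4): clear
  midpoint (7,19/2) outside
  → clear
Obstacle 3 [(13,0) (22,0) (24,10) (18,11)]:
  edge (13,0)–(22,0): clear
  edge (22,0)–(24,10): clear
  edge (24,10)–(18,11): clear
  edge (18,11)–(13,0): clear
  midpoint (7,19/2) outside
  → clear
Obstacle 4 [(16,13) (24,15) (24,21) (22,22) (16,23)]:
  edge (16,13)–(24,15): clear
  edge (24,15)–(24,21): clear
  edge (24,21)–(22,22): clear
  edge (22,22)–(16,23): clear
  edge (16,23)–(16,13): clear
  midpoint (7,19/2) outside
  → clear

FREE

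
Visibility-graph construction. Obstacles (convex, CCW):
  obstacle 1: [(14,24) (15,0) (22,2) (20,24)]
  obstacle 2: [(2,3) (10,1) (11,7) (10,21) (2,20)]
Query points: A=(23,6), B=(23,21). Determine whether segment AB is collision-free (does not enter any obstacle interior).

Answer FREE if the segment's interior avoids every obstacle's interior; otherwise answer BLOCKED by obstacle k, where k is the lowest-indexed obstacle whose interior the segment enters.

FREE

Obstacle 1 [(14,24) (15,0) (22,2) (20,24)]:
  edge (14,24)–(15,0): clear
  edge (15,0)–(22,2): clear
  edge (22,2)–(20,24): clear
  edge (20,24)–(14,24): clear
  midpoint (23,27/2) outside
  → clear
Obstacle 2 [(2,3) (10,1) (11,7) (10,21) (2,20)]:
  edge (2,3)–(10,1): clear
  edge (10,1)–(11,7): clear
  edge (11,7)–(10,21): clear
  edge (10,21)–(2,20): clear
  edge (2,20)–(2,3): clear
  midpoint (23,27/2) outside
  → clear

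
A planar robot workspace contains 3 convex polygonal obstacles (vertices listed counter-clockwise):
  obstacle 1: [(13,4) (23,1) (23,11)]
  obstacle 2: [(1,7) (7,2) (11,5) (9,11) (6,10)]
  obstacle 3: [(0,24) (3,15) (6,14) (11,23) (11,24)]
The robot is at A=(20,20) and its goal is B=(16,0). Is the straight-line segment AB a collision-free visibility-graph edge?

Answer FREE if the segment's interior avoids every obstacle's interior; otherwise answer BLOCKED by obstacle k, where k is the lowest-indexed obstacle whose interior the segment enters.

BLOCKED by obstacle 1

Obstacle 1 [(13,4) (23,1) (23,11)]:
  edge (13,4)–(23,1): crosses AB
  edge (23,1)–(23,11): clear
  edge (23,11)–(13,4): crosses AB
  → BLOCKED
Obstacle 2 [(1,7) (7,2) (11,5) (9,11) (6,10)]:
  edge (1,7)–(7,2): clear
  edge (7,2)–(11,5): clear
  edge (11,5)–(9,11): clear
  edge (9,11)–(6,10): clear
  edge (6,10)–(1,7): clear
  midpoint (18,10) outside
  → clear
Obstacle 3 [(0,24) (3,15) (6,14) (11,23) (11,24)]:
  edge (0,24)–(3,15): clear
  edge (3,15)–(6,14): clear
  edge (6,14)–(11,23): clear
  edge (11,23)–(11,24): clear
  edge (11,24)–(0,24): clear
  midpoint (18,10) outside
  → clear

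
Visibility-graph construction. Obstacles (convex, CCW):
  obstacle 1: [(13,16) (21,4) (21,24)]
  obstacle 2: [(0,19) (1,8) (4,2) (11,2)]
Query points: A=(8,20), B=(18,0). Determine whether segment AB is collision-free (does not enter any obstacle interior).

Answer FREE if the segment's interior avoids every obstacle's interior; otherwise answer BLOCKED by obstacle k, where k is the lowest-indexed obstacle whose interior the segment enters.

Obstacle 1 [(13,16) (21,4) (21,24)]:
  edge (13,16)–(21,4): clear
  edge (21,4)–(21,24): clear
  edge (21,24)–(13,16): clear
  midpoint (13,10) outside
  → clear
Obstacle 2 [(0,19) (1,8) (4,2) (11,2)]:
  edge (0,19)–(1,8): clear
  edge (1,8)–(4,2): clear
  edge (4,2)–(11,2): clear
  edge (11,2)–(0,19): clear
  midpoint (13,10) outside
  → clear

FREE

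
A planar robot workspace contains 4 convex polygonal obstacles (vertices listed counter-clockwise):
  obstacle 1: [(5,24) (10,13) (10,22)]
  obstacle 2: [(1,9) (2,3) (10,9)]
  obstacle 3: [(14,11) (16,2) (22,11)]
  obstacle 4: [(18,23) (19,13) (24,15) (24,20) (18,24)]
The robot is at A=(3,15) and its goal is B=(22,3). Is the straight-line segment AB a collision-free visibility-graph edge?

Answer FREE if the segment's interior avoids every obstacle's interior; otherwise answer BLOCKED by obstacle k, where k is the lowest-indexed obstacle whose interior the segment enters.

BLOCKED by obstacle 3

Obstacle 1 [(5,24) (10,13) (10,22)]:
  edge (5,24)–(10,13): clear
  edge (10,13)–(10,22): clear
  edge (10,22)–(5,24): clear
  midpoint (25/2,9) outside
  → clear
Obstacle 2 [(1,9) (2,3) (10,9)]:
  edge (1,9)–(2,3): clear
  edge (2,3)–(10,9): clear
  edge (10,9)–(1,9): clear
  midpoint (25/2,9) outside
  → clear
Obstacle 3 [(14,11) (16,2) (22,11)]:
  edge (14,11)–(16,2): crosses AB
  edge (16,2)–(22,11): crosses AB
  edge (22,11)–(14,11): clear
  → BLOCKED
Obstacle 4 [(18,23) (19,13) (24,15) (24,20) (18,24)]:
  edge (18,23)–(19,13): clear
  edge (19,13)–(24,15): clear
  edge (24,15)–(24,20): clear
  edge (24,20)–(18,24): clear
  edge (18,24)–(18,23): clear
  midpoint (25/2,9) outside
  → clear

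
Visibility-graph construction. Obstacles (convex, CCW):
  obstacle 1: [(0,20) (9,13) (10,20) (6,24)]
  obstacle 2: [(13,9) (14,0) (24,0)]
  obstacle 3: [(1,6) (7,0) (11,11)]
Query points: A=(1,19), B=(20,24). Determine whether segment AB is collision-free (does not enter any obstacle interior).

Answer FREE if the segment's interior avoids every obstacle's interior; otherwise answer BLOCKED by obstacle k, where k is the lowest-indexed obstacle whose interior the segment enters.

BLOCKED by obstacle 1

Obstacle 1 [(0,20) (9,13) (10,20) (6,24)]:
  edge (0,20)–(9,13): crosses AB
  edge (9,13)–(10,20): clear
  edge (10,20)–(6,24): crosses AB
  edge (6,24)–(0,20): clear
  → BLOCKED
Obstacle 2 [(13,9) (14,0) (24,0)]:
  edge (13,9)–(14,0): clear
  edge (14,0)–(24,0): clear
  edge (24,0)–(13,9): clear
  midpoint (21/2,43/2) outside
  → clear
Obstacle 3 [(1,6) (7,0) (11,11)]:
  edge (1,6)–(7,0): clear
  edge (7,0)–(11,11): clear
  edge (11,11)–(1,6): clear
  midpoint (21/2,43/2) outside
  → clear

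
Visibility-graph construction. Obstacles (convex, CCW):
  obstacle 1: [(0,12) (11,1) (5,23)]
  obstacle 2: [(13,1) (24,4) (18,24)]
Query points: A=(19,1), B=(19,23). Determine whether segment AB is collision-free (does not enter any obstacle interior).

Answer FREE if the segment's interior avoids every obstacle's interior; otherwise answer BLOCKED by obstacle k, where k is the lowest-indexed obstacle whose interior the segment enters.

BLOCKED by obstacle 2

Obstacle 1 [(0,12) (11,1) (5,23)]:
  edge (0,12)–(11,1): clear
  edge (11,1)–(5,23): clear
  edge (5,23)–(0,12): clear
  midpoint (19,12) outside
  → clear
Obstacle 2 [(13,1) (24,4) (18,24)]:
  edge (13,1)–(24,4): crosses AB
  edge (24,4)–(18,24): crosses AB
  edge (18,24)–(13,1): clear
  → BLOCKED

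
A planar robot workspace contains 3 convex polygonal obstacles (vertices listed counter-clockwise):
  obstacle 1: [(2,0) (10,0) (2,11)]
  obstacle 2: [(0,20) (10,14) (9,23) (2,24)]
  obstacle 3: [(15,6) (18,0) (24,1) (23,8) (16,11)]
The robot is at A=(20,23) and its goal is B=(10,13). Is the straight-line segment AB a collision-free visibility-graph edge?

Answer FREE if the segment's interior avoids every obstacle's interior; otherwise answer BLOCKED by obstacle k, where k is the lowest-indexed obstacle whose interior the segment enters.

Obstacle 1 [(2,0) (10,0) (2,11)]:
  edge (2,0)–(10,0): clear
  edge (10,0)–(2,11): clear
  edge (2,11)–(2,0): clear
  midpoint (15,18) outside
  → clear
Obstacle 2 [(0,20) (10,14) (9,23) (2,24)]:
  edge (0,20)–(10,14): clear
  edge (10,14)–(9,23): clear
  edge (9,23)–(2,24): clear
  edge (2,24)–(0,20): clear
  midpoint (15,18) outside
  → clear
Obstacle 3 [(15,6) (18,0) (24,1) (23,8) (16,11)]:
  edge (15,6)–(18,0): clear
  edge (18,0)–(24,1): clear
  edge (24,1)–(23,8): clear
  edge (23,8)–(16,11): clear
  edge (16,11)–(15,6): clear
  midpoint (15,18) outside
  → clear

FREE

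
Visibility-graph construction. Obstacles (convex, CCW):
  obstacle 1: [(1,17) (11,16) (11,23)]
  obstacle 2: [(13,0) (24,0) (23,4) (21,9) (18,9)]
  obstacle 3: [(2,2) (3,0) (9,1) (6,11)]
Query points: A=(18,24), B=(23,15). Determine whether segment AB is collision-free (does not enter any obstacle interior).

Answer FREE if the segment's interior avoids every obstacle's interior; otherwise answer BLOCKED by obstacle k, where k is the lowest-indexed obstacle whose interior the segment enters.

FREE

Obstacle 1 [(1,17) (11,16) (11,23)]:
  edge (1,17)–(11,16): clear
  edge (11,16)–(11,23): clear
  edge (11,23)–(1,17): clear
  midpoint (41/2,39/2) outside
  → clear
Obstacle 2 [(13,0) (24,0) (23,4) (21,9) (18,9)]:
  edge (13,0)–(24,0): clear
  edge (24,0)–(23,4): clear
  edge (23,4)–(21,9): clear
  edge (21,9)–(18,9): clear
  edge (18,9)–(13,0): clear
  midpoint (41/2,39/2) outside
  → clear
Obstacle 3 [(2,2) (3,0) (9,1) (6,11)]:
  edge (2,2)–(3,0): clear
  edge (3,0)–(9,1): clear
  edge (9,1)–(6,11): clear
  edge (6,11)–(2,2): clear
  midpoint (41/2,39/2) outside
  → clear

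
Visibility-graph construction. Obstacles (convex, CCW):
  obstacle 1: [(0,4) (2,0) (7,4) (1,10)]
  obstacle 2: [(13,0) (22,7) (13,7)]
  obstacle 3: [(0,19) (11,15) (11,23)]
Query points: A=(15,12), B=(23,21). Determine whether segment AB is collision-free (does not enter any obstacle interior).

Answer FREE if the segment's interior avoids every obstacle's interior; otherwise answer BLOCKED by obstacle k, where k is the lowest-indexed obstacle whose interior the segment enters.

Obstacle 1 [(0,4) (2,0) (7,4) (1,10)]:
  edge (0,4)–(2,0): clear
  edge (2,0)–(7,4): clear
  edge (7,4)–(1,10): clear
  edge (1,10)–(0,4): clear
  midpoint (19,33/2) outside
  → clear
Obstacle 2 [(13,0) (22,7) (13,7)]:
  edge (13,0)–(22,7): clear
  edge (22,7)–(13,7): clear
  edge (13,7)–(13,0): clear
  midpoint (19,33/2) outside
  → clear
Obstacle 3 [(0,19) (11,15) (11,23)]:
  edge (0,19)–(11,15): clear
  edge (11,15)–(11,23): clear
  edge (11,23)–(0,19): clear
  midpoint (19,33/2) outside
  → clear

FREE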